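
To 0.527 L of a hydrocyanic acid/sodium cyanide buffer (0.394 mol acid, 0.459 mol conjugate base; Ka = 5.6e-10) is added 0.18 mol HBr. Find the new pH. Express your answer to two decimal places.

pH = 8.94

Added H+ converts CN- to HCN: HCN → 0.574 mol, CN- → 0.279 mol.
pKa = −log(5.6 × 10^-10) = 9.252
Henderson–Hasselbalch with mole ratio 0.279/0.574: pH = 9.252 + (-0.313)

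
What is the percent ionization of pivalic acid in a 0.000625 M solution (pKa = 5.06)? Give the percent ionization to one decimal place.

(CH3)3CCOOH ⇌ (CH3)3CCOO- + H+; let x = [H+] at equilibrium.
Ka = 10^(−5.06) = 8.71 × 10^-6
Ka = x²/(C₀ − x); solving the quadratic gives x = 6.96 × 10^-5 M.
Fraction ionized = 6.96 × 10^-5 / 0.000625 = 0.1114 → 11.1%

11.1%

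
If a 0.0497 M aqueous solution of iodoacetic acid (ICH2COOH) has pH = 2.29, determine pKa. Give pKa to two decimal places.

pKa = 3.23

[H+] = 10^(-2.29) = 5.13 × 10^-3 M
At equilibrium [HA] = 0.0497 − 5.13 × 10^-3 = 4.46 × 10^-2 M
Ka = [H+][A-]/[HA] = (5.13 × 10^-3)² / 4.46 × 10^-2 = 5.90 × 10^-4
pKa = -log(5.90 × 10^-4) = 3.23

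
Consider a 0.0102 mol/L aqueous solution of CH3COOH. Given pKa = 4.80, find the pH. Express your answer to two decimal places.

CH3COOH ⇌ CH3COO- + H+
Ka = 10^(−4.80) = 1.58 × 10^-5
Ka = [H+]²/(0.0102 − [H+]) = 1.58 × 10^-5
Neglecting [H+] in the denominator: [H+] = √(1.58 × 10^-5 × 0.0102) = 4.01 × 10^-4 M
Check: 3.9% ionized — well under 5%, approximation valid.
pH = −log(4.01 × 10^-4) = 3.40

pH = 3.40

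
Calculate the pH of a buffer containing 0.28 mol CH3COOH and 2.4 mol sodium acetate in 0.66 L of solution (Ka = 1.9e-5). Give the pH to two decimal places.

pKa = −log(1.9 × 10^-5) = 4.721
Using pH = pKa + log([base]/[acid]) with [base]/[acid] = 2.4/0.28:
pH = 4.721 + (+0.933) = 5.65

pH = 5.65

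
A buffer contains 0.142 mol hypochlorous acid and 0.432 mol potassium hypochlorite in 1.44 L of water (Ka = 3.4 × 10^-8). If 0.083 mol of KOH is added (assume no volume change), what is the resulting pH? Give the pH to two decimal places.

After neutralization: n(HOCl) = 0.059 mol, n(OCl-) = 0.515 mol.
pKa = −log(3.4 × 10^-8) = 7.469
pH = pKa + log([A⁻]/[HA]) = 7.469 + log(0.515/0.059) = 7.469 +0.941

pH = 8.41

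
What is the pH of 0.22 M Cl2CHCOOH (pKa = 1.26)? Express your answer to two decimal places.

Cl2CHCOOH ⇌ Cl2CHCOO- + H+
Ka = 10^(−1.26) = 5.50 × 10^-2
Ka = [H+]²/(0.22 − [H+]) = 5.50 × 10^-2
[H+] is not negligible relative to C₀; solve [H+]² + 0.055·[H+] − 0.0121 = 0.
[H+] = [−0.055 + √(0.055² + 0.0484)]/2 = 8.59 × 10^-2 M
pH = −log[H+] = −log(8.59 × 10^-2) = 1.07

pH = 1.07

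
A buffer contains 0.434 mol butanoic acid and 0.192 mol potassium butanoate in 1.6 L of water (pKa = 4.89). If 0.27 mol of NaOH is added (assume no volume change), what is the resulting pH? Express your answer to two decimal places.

OH- converts CH3(CH2)2COOH to CH3(CH2)2COO-: CH3(CH2)2COOH → 0.164 mol, CH3(CH2)2COO- → 0.462 mol.
pH = pKa + log(n_CH3(CH2)2COO-/n_CH3(CH2)2COOH) = 4.89 + log(0.462/0.164) = 4.89 + (+0.450)

pH = 5.34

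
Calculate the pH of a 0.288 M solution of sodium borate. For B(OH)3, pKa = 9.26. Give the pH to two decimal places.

pH = 11.36

B(OH)4- is the conjugate base of the weak acid B(OH)3.
Ka = 10^(−9.26) = 5.50 × 10^-10
Kb = Kw/Ka = 1.0×10^-14 / 5.50 × 10^-10 = 1.82 × 10^-5
From the ICE table, Kb = x²/(0.288 − x) = 1.82 × 10^-5.
Assume x ≪ 0.288: x ≈ √(1.82 × 10^-5 × 0.288) = 2.29 × 10^-3 M
pOH = −log(2.29 × 10^-3) = 2.64; pH = 14.00 − 2.64 = 11.36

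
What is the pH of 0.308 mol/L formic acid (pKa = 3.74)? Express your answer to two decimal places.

pH = 2.13

HCOOH ⇌ HCOO- + H+
Ka = 10^(−3.74) = 1.82 × 10^-4
From the ICE table, Ka = x²/(0.308 − x) = 1.82 × 10^-4.
Assume x ≪ 0.308: x ≈ √(1.82 × 10^-4 × 0.308) = 7.49 × 10^-3 M
Check: 2.4% ionized — well under 5%, approximation valid.
pH = −log(7.49 × 10^-3) = 2.13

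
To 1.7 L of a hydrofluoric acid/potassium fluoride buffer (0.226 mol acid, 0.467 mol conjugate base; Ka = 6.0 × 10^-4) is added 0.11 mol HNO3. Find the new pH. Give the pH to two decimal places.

pH = 3.25

Added H+ converts F- to HF: HF → 0.336 mol, F- → 0.357 mol.
pKa = −log(6.0 × 10^-4) = 3.222
Henderson–Hasselbalch with mole ratio 0.357/0.336: pH = 3.222 + (+0.026)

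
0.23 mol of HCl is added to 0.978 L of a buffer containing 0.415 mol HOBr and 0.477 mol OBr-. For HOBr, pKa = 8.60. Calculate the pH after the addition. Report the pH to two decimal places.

Added H+ converts OBr- to HOBr: HOBr → 0.645 mol, OBr- → 0.247 mol.
pH = pKa + log(n_OBr-/n_HOBr) = 8.60 + log(0.247/0.645) = 8.60 + (-0.417)

pH = 8.18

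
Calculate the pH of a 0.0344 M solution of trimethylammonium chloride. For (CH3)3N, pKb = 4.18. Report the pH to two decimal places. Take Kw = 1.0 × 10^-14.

(CH3)3NH+ is the conjugate acid of the weak base (CH3)3N.
Kb = 10^(−4.18) = 6.61 × 10^-5
Ka = Kw/Kb = 1.0×10^-14 / 6.61 × 10^-5 = 1.51 × 10^-10
From the ICE table, Ka = x²/(0.0344 − x) = 1.51 × 10^-10.
Since Ka ≪ C₀, x ≈ √(Ka·C₀) = 2.28 × 10^-6 M.
Check: 0.0066% ionized — well under 5%, approximation valid.
pH = −log[H+] = −log(2.28 × 10^-6) = 5.64

pH = 5.64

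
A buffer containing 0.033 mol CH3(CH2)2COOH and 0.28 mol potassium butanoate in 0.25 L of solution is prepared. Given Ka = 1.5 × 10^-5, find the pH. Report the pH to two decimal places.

pH = 5.75

pKa = −log(1.5 × 10^-5) = 4.824
Using pH = pKa + log([base]/[acid]) with [base]/[acid] = 0.28/0.033:
pH = 4.824 + (+0.929) = 5.75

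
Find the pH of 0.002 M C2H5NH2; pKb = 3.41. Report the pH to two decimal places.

C2H5NH2 + H2O ⇌ C2H5NH3+ + OH-
Kb = 10^(−3.41) = 3.89 × 10^-4
From the ICE table, Kb = [OH-]²/(0.002 − [OH-]) = 3.89 × 10^-4.
The 5% rule fails; solving [OH-]² + Kb·[OH-] − Kb·C₀ = 0 exactly:
[OH-] = [−0.000389 + √(0.000389² + 3.11e-06)]/2 = 7.09 × 10^-4 M
pOH = −log(7.09 × 10^-4) = 3.15; pH = 14.00 − 3.15 = 10.85

pH = 10.85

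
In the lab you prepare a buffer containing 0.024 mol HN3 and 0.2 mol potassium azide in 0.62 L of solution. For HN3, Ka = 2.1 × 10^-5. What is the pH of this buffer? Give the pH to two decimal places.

pKa = −log(2.1 × 10^-5) = 4.678
pH = pKa + log([A⁻]/[HA]) = 4.678 + log(0.2/0.024)
pH = 4.678 + (+0.921) = 5.60

pH = 5.60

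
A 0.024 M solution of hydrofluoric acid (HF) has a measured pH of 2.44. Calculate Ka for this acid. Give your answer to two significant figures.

[H+] = 10^(-2.44) = 3.63 × 10^-3 M
At equilibrium [HA] = 0.024 − 3.63 × 10^-3 = 2.04 × 10^-2 M
Ka = [H+][A-]/[HA] = (3.63 × 10^-3)² / 2.04 × 10^-2 = 6.5 × 10^-4

Ka = 6.5 × 10^-4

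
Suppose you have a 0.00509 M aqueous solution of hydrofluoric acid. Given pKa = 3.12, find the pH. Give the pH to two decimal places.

pH = 2.79

HF ⇌ F- + H+
Ka = 10^(−3.12) = 7.59 × 10^-4
Ka = [H+]²/(0.00509 − [H+]) = 7.59 × 10^-4
The 5% rule fails; solving [H+]² + Ka·[H+] − Ka·C₀ = 0 exactly:
[H+] = (−Ka + √(Ka² + 4·Ka·C₀))/2 = 1.62 × 10^-3 M
pH = −log(1.62 × 10^-3) = 2.79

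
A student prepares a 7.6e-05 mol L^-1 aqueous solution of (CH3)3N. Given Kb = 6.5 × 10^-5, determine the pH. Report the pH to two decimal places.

pH = 9.65

(CH3)3N + H2O ⇌ (CH3)3NH+ + OH-
From the ICE table, Kb = x²/(7.6e-05 − x) = 6.5 × 10^-5.
x is not negligible relative to C₀; solve x² + 6.5e-05·x − 4.94e-09 = 0.
x = [−6.5e-05 + √(6.5e-05² + 1.98e-08)]/2 = 4.49 × 10^-5 M
pOH = −log(4.49 × 10^-5) = 4.35; pH = 14.00 − 4.35 = 9.65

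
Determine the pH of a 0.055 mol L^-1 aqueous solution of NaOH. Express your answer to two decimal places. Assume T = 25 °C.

pH = 12.74

NaOH is a strong base; [OH-] = 0.055 M.
pOH = -log(0.055) = 1.26
pH = 14.00 - 1.26 = 12.74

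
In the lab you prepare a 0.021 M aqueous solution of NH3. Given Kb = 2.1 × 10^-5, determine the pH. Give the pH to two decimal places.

pH = 10.82

NH3 + H2O ⇌ NH4+ + OH-
Kb = [OH-]²/(0.021 − [OH-]) = 2.1 × 10^-5
Assume [OH-] ≪ 0.021: [OH-] ≈ √(2.1 × 10^-5 × 0.021) = 6.64 × 10^-4 M
Check: 3.2% ionized — well under 5%, approximation valid.
pOH = −log(6.64 × 10^-4) = 3.18; pH = 14.00 − 3.18 = 10.82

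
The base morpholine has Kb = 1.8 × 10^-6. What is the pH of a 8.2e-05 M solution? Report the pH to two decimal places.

C4H8ONH + H2O ⇌ C4H8ONH2+ + OH-
Let x = [OH-] at equilibrium. Kb = x²/(8.2e-05 − x).
x is not negligible relative to C₀; solve x² + 1.8e-06·x − 1.48e-10 = 0.
x = (−Kb + √(Kb² + 4·Kb·C₀))/2 = 1.13 × 10^-5 M
pOH = −log(1.13 × 10^-5) = 4.95; pH = 14.00 − 4.95 = 9.05

pH = 9.05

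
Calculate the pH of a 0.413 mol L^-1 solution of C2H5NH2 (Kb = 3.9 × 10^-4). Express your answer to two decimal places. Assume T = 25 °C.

C2H5NH2 + H2O ⇌ C2H5NH3+ + OH-
Let x = [OH-] at equilibrium. Kb = x²/(0.413 − x).
Assume x ≪ 0.413: x ≈ √(3.9 × 10^-4 × 0.413) = 1.27 × 10^-2 M
pOH = 1.90, so pH = 14.00 − pOH = 12.10

pH = 12.10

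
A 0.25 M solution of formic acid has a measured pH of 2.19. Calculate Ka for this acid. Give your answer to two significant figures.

Ka = 1.7 × 10^-4

[H+] = 10^(-2.19) = 6.46 × 10^-3 M
At equilibrium [HA] = 0.25 − 6.46 × 10^-3 = 2.44 × 10^-1 M
Ka = [H+][A-]/[HA] = (6.46 × 10^-3)² / 2.44 × 10^-1 = 1.7 × 10^-4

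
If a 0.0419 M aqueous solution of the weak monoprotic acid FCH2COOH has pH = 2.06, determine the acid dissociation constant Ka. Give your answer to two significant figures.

[H+] = 10^(-2.06) = 8.71 × 10^-3 M
At equilibrium [HA] = 0.0419 − 8.71 × 10^-3 = 3.32 × 10^-2 M
Ka = [H+][A-]/[HA] = (8.71 × 10^-3)² / 3.32 × 10^-2 = 2.3 × 10^-3

Ka = 2.3 × 10^-3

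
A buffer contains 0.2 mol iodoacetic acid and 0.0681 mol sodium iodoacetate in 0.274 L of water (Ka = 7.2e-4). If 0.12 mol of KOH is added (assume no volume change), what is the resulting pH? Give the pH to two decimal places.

After neutralization: n(ICH2COOH) = 0.08 mol, n(ICH2COO-) = 0.188 mol.
pKa = −log(7.2 × 10^-4) = 3.143
pH = pKa + log([A⁻]/[HA]) = 3.143 + log(0.188/0.08) = 3.143 +0.371

pH = 3.51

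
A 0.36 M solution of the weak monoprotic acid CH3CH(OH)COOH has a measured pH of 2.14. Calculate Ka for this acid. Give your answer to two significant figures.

[H+] = 10^(-2.14) = 7.24 × 10^-3 M
At equilibrium [HA] = 0.36 − 7.24 × 10^-3 = 3.53 × 10^-1 M
Ka = [H+][A-]/[HA] = (7.24 × 10^-3)² / 3.53 × 10^-1 = 1.5 × 10^-4

Ka = 1.5 × 10^-4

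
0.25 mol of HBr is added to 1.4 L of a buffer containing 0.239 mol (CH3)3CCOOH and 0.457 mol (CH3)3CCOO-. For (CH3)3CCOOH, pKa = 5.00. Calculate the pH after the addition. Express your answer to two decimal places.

Added H+ converts (CH3)3CCOO- to (CH3)3CCOOH: (CH3)3CCOOH → 0.489 mol, (CH3)3CCOO- → 0.207 mol.
Henderson–Hasselbalch with mole ratio 0.207/0.489: pH = 5.00 + (-0.373)

pH = 4.63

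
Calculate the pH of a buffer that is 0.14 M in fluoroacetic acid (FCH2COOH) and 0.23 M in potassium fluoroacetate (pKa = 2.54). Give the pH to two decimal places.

pH = 2.76

Using pH = pKa + log([base]/[acid]) with [base]/[acid] = 0.23/0.14:
pH = 2.54 + (+0.216) = 2.76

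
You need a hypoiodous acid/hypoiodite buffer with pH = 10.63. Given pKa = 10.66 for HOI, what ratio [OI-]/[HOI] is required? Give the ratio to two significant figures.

pH = pKa + log(r) ⇒ log(r) = 10.63 − 10.66 = -0.03
r = [OI-]/[HOI] = 10^(-0.03) = 0.933

ratio = 0.93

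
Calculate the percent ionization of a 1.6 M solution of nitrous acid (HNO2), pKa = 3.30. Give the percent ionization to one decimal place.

1.8%

HNO2 ⇌ NO2- + H+; let x = [H+] at equilibrium.
Ka = 10^(−3.30) = 5.01 × 10^-4
x ≈ √(Ka·C₀) = √(5.01 × 10^-4 × 1.6) = 2.83 × 10^-2 M
% ionization = x/C₀ × 100% = 2.83 × 10^-2/1.6 × 100% = 1.8%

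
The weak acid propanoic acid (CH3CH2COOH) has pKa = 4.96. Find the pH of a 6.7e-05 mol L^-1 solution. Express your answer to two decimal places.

CH3CH2COOH ⇌ CH3CH2COO- + H+
Ka = 10^(−4.96) = 1.10 × 10^-5
From the ICE table, Ka = [H+]²/(6.7e-05 − [H+]) = 1.10 × 10^-5.
[H+] is not negligible relative to C₀; solve [H+]² + 1.1e-05·[H+] − 7.37e-10 = 0.
[H+] = (−Ka + √(Ka² + 4·Ka·C₀))/2 = 2.22 × 10^-5 M
pH = −log[H+] = −log(2.22 × 10^-5) = 4.65

pH = 4.65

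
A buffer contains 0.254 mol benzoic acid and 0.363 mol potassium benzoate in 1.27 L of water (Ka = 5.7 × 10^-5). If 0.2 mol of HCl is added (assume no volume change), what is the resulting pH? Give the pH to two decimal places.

pH = 3.80

After neutralization: n(C6H5COOH) = 0.454 mol, n(C6H5COO-) = 0.163 mol.
pKa = −log(5.7 × 10^-5) = 4.244
Henderson–Hasselbalch with mole ratio 0.163/0.454: pH = 4.244 + (-0.445)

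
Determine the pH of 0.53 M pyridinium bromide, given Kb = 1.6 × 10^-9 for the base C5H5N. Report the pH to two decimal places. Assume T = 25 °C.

pH = 2.74

C5H5NH+ is the conjugate acid of the weak base C5H5N.
Ka = Kw/Kb = 1.0×10^-14 / 1.6 × 10^-9 = 6.25 × 10^-6
From the ICE table, Ka = [H+]²/(0.53 − [H+]) = 6.25 × 10^-6.
Neglecting [H+] in the denominator: [H+] = √(6.25 × 10^-6 × 0.53) = 1.82 × 10^-3 M
pH = −log[H+] = −log(1.82 × 10^-3) = 2.74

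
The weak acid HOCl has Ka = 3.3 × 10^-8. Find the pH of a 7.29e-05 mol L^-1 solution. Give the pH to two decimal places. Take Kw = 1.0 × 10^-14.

pH = 5.81

HOCl ⇌ OCl- + H+
Let x = [H+] at equilibrium. Ka = x²/(7.29e-05 − x).
Assume x ≪ 7.29e-05: x ≈ √(3.3 × 10^-8 × 7.29e-05) = 1.55 × 10^-6 M
(x/C₀ = 2.1% < 5%, so the approximation holds.)
pH = −log(1.55 × 10^-6) = 5.81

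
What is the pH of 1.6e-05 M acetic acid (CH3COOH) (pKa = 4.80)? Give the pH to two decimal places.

CH3COOH ⇌ CH3COO- + H+
Ka = 10^(−4.80) = 1.58 × 10^-5
From the ICE table, Ka = x²/(1.6e-05 − x) = 1.58 × 10^-5.
The 5% rule fails; solving x² + Ka·x − Ka·C₀ = 0 exactly:
x = [−1.58e-05 + √(1.58e-05² + 1.01e-09)]/2 = 9.85 × 10^-6 M
pH = −log[H+] = −log(9.85 × 10^-6) = 5.01

pH = 5.01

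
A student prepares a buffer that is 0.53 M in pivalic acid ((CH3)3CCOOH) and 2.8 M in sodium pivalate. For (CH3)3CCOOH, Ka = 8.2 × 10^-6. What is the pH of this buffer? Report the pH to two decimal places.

pH = 5.81

pKa = −log(8.2 × 10^-6) = 5.086
pH = pKa + log([A⁻]/[HA]) = 5.086 + log(2.8/0.53)
pH = 5.086 + (+0.723) = 5.81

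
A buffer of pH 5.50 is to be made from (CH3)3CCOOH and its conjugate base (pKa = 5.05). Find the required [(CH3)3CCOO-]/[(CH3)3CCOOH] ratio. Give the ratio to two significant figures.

pH = pKa + log(r) ⇒ log(r) = 5.50 − 5.05 = +0.45
r = [(CH3)3CCOO-]/[(CH3)3CCOOH] = 10^(+0.45) = 2.82

ratio = 2.8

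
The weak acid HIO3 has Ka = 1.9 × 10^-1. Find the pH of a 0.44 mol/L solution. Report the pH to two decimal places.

pH = 0.68

HIO3 ⇌ IO3- + H+
From the ICE table, Ka = [H+]²/(0.44 − [H+]) = 1.9 × 10^-1.
[H+] is not negligible relative to C₀; solve [H+]² + 0.19·[H+] − 0.0836 = 0.
[H+] = (−Ka + √(Ka² + 4·Ka·C₀))/2 = 2.09 × 10^-1 M
pH = −log(2.09 × 10^-1) = 0.68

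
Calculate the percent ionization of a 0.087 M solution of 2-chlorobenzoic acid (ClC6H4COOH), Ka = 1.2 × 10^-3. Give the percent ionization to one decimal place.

ClC6H4COOH ⇌ ClC6H4COO- + H+; let x = [H+] at equilibrium.
Solve x² + 0.0012x − 0.000104 = 0 → x = 9.64 × 10^-3 M
% ionization = x/C₀ × 100% = 9.64 × 10^-3/0.087 × 100% = 11.1%

11.1%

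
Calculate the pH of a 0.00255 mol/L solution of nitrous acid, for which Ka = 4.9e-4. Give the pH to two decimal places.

pH = 3.05

HNO2 ⇌ NO2- + H+
From the ICE table, Ka = [H+]²/(0.00255 − [H+]) = 4.9 × 10^-4.
Here C₀/Ka ≈ 5.2, so the small-[H+] approximation fails. Use the quadratic:
[H+] = (−Ka + √(Ka² + 4·Ka·C₀))/2 = 8.99 × 10^-4 M
pH = −log[H+] = −log(8.99 × 10^-4) = 3.05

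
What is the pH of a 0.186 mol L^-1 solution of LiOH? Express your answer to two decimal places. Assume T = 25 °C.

pH = 13.27

LiOH is a strong base; [OH-] = 0.186 M.
pOH = -log(0.186) = 0.73
pH = 14.00 - 0.73 = 13.27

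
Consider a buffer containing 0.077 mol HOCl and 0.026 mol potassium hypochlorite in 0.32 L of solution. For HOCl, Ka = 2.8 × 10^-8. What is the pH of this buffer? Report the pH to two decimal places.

pKa = −log(2.8 × 10^-8) = 7.553
pH = pKa + log([A⁻]/[HA]) = 7.553 + log(0.026/0.077)
pH = 7.553 + (-0.472) = 7.08

pH = 7.08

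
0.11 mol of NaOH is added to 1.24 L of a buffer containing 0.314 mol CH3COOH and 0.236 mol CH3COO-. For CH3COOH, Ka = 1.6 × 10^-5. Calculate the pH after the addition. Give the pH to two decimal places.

pH = 5.03

After neutralization: n(CH3COOH) = 0.204 mol, n(CH3COO-) = 0.346 mol.
pKa = −log(1.6 × 10^-5) = 4.796
Henderson–Hasselbalch with mole ratio 0.346/0.204: pH = 4.796 + (+0.229)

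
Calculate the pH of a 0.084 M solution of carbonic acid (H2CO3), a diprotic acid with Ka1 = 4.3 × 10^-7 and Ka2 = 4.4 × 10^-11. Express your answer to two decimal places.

pH = 3.72

Since Ka1 ≫ Ka2, the first ionization dominates [H+].
Ka1 = x²/(0.084 − x) = 4.3 × 10^-7
x ≈ √(4.3 × 10^-7 × 0.084) = 1.90 × 10^-4 M
pH = −log(1.90 × 10^-4) = 3.72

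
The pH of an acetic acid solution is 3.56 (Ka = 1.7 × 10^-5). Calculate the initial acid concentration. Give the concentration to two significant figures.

[H+] = 10^(-3.56) = 2.75 × 10^-4 M = x
Ka = x²/(C₀ − x) ⇒ C₀ = x + x²/Ka
C₀ = 2.75 × 10^-4 + (2.75 × 10^-4)²/(1.7 × 10^-5) = 4.72 × 10^-3 M

C₀ = 4.7 × 10^-3 M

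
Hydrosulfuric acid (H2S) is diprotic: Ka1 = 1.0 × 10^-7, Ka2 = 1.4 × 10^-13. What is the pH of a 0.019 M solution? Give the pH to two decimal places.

pH = 4.36

Ka1 ≫ Ka2, so treat the first dissociation as the only significant source of H+.
Ka1 = x²/(0.019 − x) = 1.0 × 10^-7
x ≈ √(1.0 × 10^-7 × 0.019) = 4.36 × 10^-5 M
pH = −log(4.36 × 10^-5) = 4.36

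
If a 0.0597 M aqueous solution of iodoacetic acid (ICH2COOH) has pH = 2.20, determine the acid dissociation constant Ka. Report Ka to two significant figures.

[H+] = 10^(-2.20) = 6.31 × 10^-3 M
At equilibrium [HA] = 0.0597 − 6.31 × 10^-3 = 5.34 × 10^-2 M
Ka = [H+][A-]/[HA] = (6.31 × 10^-3)² / 5.34 × 10^-2 = 7.5 × 10^-4

Ka = 7.5 × 10^-4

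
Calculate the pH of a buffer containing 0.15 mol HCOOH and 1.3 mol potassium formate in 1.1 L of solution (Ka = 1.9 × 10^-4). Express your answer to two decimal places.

pKa = −log(1.9 × 10^-4) = 3.721
pH = pKa + log([A⁻]/[HA]) = 3.721 + log(1.3/0.15)
pH = 3.721 + (+0.938) = 4.66

pH = 4.66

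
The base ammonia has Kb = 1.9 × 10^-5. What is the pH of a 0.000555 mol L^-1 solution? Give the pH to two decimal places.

pH = 9.97

NH3 + H2O ⇌ NH4+ + OH-
Kb = [OH-]²/(0.000555 − [OH-]) = 1.9 × 10^-5
The 5% rule fails; solving [OH-]² + Kb·[OH-] − Kb·C₀ = 0 exactly:
[OH-] = [−1.9e-05 + √(1.9e-05² + 4.22e-08)]/2 = 9.36 × 10^-5 M
pOH = 4.03, so pH = 14.00 − pOH = 9.97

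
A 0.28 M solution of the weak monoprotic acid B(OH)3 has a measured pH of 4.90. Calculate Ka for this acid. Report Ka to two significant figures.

[H+] = 10^(-4.90) = 1.26 × 10^-5 M
At equilibrium [HA] = 0.28 − 1.26 × 10^-5 = 2.80 × 10^-1 M
Ka = [H+][A-]/[HA] = (1.26 × 10^-5)² / 2.80 × 10^-1 = 5.7 × 10^-10

Ka = 5.7 × 10^-10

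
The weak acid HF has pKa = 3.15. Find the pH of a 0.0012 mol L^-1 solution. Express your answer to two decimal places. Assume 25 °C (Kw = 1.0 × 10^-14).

pH = 3.20

HF ⇌ F- + H+
Ka = 10^(−3.15) = 7.08 × 10^-4
From the ICE table, Ka = [H+]²/(0.0012 − [H+]) = 7.08 × 10^-4.
Here C₀/Ka ≈ 1.69, so the small-[H+] approximation fails. Use the quadratic:
[H+] = [−0.000708 + √(0.000708² + 3.4e-06)]/2 = 6.33 × 10^-4 M
pH = −log(6.33 × 10^-4) = 3.20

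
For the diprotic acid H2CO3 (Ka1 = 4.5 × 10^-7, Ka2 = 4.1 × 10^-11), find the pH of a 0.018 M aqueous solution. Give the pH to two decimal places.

Ka1 ≫ Ka2, so treat the first dissociation as the only significant source of H+.
Ka1 = x²/(0.018 − x) = 4.5 × 10^-7
x ≈ √(4.5 × 10^-7 × 0.018) = 9.00 × 10^-5 M
pH = −log(9.00 × 10^-5) = 4.05

pH = 4.05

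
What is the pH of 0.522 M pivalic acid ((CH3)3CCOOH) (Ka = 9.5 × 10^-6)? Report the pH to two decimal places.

(CH3)3CCOOH ⇌ (CH3)3CCOO- + H+
From the ICE table, Ka = [H+]²/(0.522 − [H+]) = 9.5 × 10^-6.
Assume [H+] ≪ 0.522: [H+] ≈ √(9.5 × 10^-6 × 0.522) = 2.23 × 10^-3 M
pH = −log[H+] = −log(2.23 × 10^-3) = 2.65

pH = 2.65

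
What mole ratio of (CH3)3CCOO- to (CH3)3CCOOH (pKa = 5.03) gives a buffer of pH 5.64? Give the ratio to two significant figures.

ratio = 4.1

pH = pKa + log(r) ⇒ log(r) = 5.64 − 5.03 = +0.61
r = [(CH3)3CCOO-]/[(CH3)3CCOOH] = 10^(+0.61) = 4.07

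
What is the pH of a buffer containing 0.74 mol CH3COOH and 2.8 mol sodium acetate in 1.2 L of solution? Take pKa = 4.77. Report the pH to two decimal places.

pH = 5.35

pH = pKa + log([A⁻]/[HA]) = 4.77 + log(2.8/0.74)
pH = 4.77 + (+0.578) = 5.35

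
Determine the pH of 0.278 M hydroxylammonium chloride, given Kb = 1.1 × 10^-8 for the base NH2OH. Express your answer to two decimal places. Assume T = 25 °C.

pH = 3.30

NH3OH+ is the conjugate acid of the weak base NH2OH.
Ka = Kw/Kb = 1.0×10^-14 / 1.1 × 10^-8 = 9.09 × 10^-7
From the ICE table, Ka = x²/(0.278 − x) = 9.09 × 10^-7.
Since Ka ≪ C₀, x ≈ √(Ka·C₀) = 5.03 × 10^-4 M.
pH = −log(5.03 × 10^-4) = 3.30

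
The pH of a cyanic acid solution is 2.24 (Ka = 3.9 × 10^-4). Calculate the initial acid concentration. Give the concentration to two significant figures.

[H+] = 10^(-2.24) = 5.75 × 10^-3 M = x
Ka = x²/(C₀ − x) ⇒ C₀ = x + x²/Ka
C₀ = 5.75 × 10^-3 + (5.75 × 10^-3)²/(3.9 × 10^-4) = 9.05 × 10^-2 M

C₀ = 9.1 × 10^-2 M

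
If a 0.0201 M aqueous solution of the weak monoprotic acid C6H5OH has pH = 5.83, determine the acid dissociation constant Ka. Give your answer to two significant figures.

Ka = 1.1 × 10^-10

[H+] = 10^(-5.83) = 1.48 × 10^-6 M
At equilibrium [HA] = 0.0201 − 1.48 × 10^-6 = 2.01 × 10^-2 M
Ka = [H+][A-]/[HA] = (1.48 × 10^-6)² / 2.01 × 10^-2 = 1.1 × 10^-10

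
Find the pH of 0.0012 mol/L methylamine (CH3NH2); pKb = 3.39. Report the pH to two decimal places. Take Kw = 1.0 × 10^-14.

CH3NH2 + H2O ⇌ CH3NH3+ + OH-
Kb = 10^(−3.39) = 4.07 × 10^-4
From the ICE table, Kb = [OH-]²/(0.0012 − [OH-]) = 4.07 × 10^-4.
[OH-] is not negligible relative to C₀; solve [OH-]² + 0.000407·[OH-] − 4.88e-07 = 0.
[OH-] = (−Kb + √(Kb² + 4·Kb·C₀))/2 = 5.24 × 10^-4 M
pOH = 3.28, so pH = 14.00 − pOH = 10.72

pH = 10.72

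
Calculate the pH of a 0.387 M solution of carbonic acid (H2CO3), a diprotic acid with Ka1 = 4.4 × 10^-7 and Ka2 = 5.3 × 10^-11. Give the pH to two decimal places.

Since Ka1 ≫ Ka2, the first ionization dominates [H+].
Ka1 = x²/(0.387 − x) = 4.4 × 10^-7
x ≈ √(4.4 × 10^-7 × 0.387) = 4.13 × 10^-4 M
pH = −log(4.13 × 10^-4) = 3.38

pH = 3.38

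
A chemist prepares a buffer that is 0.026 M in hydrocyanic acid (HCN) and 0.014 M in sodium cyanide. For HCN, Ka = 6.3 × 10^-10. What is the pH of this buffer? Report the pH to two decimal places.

pH = 8.93

pKa = −log(6.3 × 10^-10) = 9.201
Henderson–Hasselbalch: pH = pKa + log([CN-]/[HCN]) = 9.201 + log(0.014/0.026)
pH = 9.201 + (-0.269) = 8.93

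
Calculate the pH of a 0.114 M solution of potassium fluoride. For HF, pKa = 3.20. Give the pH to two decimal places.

F- is the conjugate base of the weak acid HF.
Ka = 10^(−3.20) = 6.31 × 10^-4
Kb = Kw/Ka = 1.0×10^-14 / 6.31 × 10^-4 = 1.58 × 10^-11
From the ICE table, Kb = [OH-]²/(0.114 − [OH-]) = 1.58 × 10^-11.
Since Kb ≪ C₀, [OH-] ≈ √(Kb·C₀) = 1.34 × 10^-6 M.
Check: 0.0012% ionized — well under 5%, approximation valid.
pOH = −log(1.34 × 10^-6) = 5.87; pH = 14.00 − 5.87 = 8.13

pH = 8.13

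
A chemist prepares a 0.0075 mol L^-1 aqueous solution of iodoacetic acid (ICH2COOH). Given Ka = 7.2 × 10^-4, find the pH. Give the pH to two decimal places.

ICH2COOH ⇌ ICH2COO- + H+
From the ICE table, Ka = [H+]²/(0.0075 − [H+]) = 7.2 × 10^-4.
[H+] is not negligible relative to C₀; solve [H+]² + 0.00072·[H+] − 5.4e-06 = 0.
[H+] = [−0.00072 + √(0.00072² + 2.16e-05)]/2 = 1.99 × 10^-3 M
pH = −log(1.99 × 10^-3) = 2.70

pH = 2.70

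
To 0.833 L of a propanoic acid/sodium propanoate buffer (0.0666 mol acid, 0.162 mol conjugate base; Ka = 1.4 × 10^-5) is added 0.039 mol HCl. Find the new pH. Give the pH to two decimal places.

pH = 4.92

Added H+ converts CH3CH2COO- to CH3CH2COOH: CH3CH2COOH → 0.106 mol, CH3CH2COO- → 0.123 mol.
pKa = −log(1.4 × 10^-5) = 4.854
pH = pKa + log([A⁻]/[HA]) = 4.854 + log(0.123/0.106) = 4.854 +0.065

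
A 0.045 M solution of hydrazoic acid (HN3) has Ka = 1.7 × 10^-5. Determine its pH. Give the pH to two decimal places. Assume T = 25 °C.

HN3 ⇌ N3- + H+
From the ICE table, Ka = x²/(0.045 − x) = 1.7 × 10^-5.
Assume x ≪ 0.045: x ≈ √(1.7 × 10^-5 × 0.045) = 8.75 × 10^-4 M
pH = −log(8.75 × 10^-4) = 3.06

pH = 3.06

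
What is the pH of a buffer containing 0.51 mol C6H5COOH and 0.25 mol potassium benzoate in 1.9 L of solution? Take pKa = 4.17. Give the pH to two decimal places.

pH = 3.86

Henderson–Hasselbalch: pH = pKa + log([C6H5COO-]/[C6H5COOH]) = 4.17 + log(0.25/0.51)
pH = 4.17 + (-0.310) = 3.86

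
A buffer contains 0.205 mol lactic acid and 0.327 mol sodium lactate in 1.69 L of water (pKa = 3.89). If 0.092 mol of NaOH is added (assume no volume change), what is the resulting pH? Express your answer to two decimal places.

pH = 4.46

OH- converts CH3CH(OH)COOH to CH3CH(OH)COO-: CH3CH(OH)COOH → 0.113 mol, CH3CH(OH)COO- → 0.419 mol.
Henderson–Hasselbalch with mole ratio 0.419/0.113: pH = 3.89 + (+0.569)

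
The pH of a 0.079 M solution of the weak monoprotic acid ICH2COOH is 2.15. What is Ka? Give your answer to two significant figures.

Ka = 7.0 × 10^-4

[H+] = 10^(-2.15) = 7.08 × 10^-3 M
At equilibrium [HA] = 0.079 − 7.08 × 10^-3 = 7.19 × 10^-2 M
Ka = [H+][A-]/[HA] = (7.08 × 10^-3)² / 7.19 × 10^-2 = 7.0 × 10^-4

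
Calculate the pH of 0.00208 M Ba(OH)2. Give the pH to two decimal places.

Ba(OH)2 is a strong base (each formula unit releases 2 OH-); [OH-] = 0.00416 M.
pOH = -log(0.00416) = 2.38
pH = 14.00 - 2.38 = 11.62

pH = 11.62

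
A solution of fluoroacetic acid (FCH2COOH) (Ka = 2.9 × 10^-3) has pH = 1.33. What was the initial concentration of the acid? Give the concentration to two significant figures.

C₀ = 8.0 × 10^-1 M

[H+] = 10^(-1.33) = 4.68 × 10^-2 M = x
Ka = x²/(C₀ − x) ⇒ C₀ = x + x²/Ka
C₀ = 4.68 × 10^-2 + (4.68 × 10^-2)²/(2.9 × 10^-3) = 8.02 × 10^-1 M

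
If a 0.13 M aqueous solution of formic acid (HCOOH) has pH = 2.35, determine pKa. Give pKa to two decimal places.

pKa = 3.80

[H+] = 10^(-2.35) = 4.47 × 10^-3 M
At equilibrium [HA] = 0.13 − 4.47 × 10^-3 = 1.26 × 10^-1 M
Ka = [H+][A-]/[HA] = (4.47 × 10^-3)² / 1.26 × 10^-1 = 1.59 × 10^-4
pKa = -log(1.59 × 10^-4) = 3.80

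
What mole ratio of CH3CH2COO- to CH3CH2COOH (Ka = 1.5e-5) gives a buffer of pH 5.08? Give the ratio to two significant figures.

ratio = 1.8

pKa = -log(1.5 × 10^-5) = 4.824
pH = pKa + log(r) ⇒ log(r) = 5.08 − 4.824 = +0.256
r = [CH3CH2COO-]/[CH3CH2COOH] = 10^(+0.256) = 1.8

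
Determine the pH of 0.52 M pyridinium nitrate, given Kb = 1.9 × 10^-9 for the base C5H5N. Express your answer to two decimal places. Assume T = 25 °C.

C5H5NH+ is the conjugate acid of the weak base C5H5N.
Ka = Kw/Kb = 1.0×10^-14 / 1.9 × 10^-9 = 5.26 × 10^-6
From the ICE table, Ka = [H+]²/(0.52 − [H+]) = 5.26 × 10^-6.
Neglecting [H+] in the denominator: [H+] = √(5.26 × 10^-6 × 0.52) = 1.65 × 10^-3 M
([H+]/C₀ = 0.32% < 5%, so the approximation holds.)
pH = −log[H+] = −log(1.65 × 10^-3) = 2.78

pH = 2.78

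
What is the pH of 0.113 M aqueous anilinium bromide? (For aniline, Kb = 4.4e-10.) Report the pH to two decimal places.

C6H5NH3+ is the conjugate acid of the weak base C6H5NH2.
Ka = Kw/Kb = 1.0×10^-14 / 4.4 × 10^-10 = 2.27 × 10^-5
Ka = x²/(0.113 − x) = 2.27 × 10^-5
Neglecting x in the denominator: x = √(2.27 × 10^-5 × 0.113) = 1.60 × 10^-3 M
pH = −log[H+] = −log(1.60 × 10^-3) = 2.80

pH = 2.80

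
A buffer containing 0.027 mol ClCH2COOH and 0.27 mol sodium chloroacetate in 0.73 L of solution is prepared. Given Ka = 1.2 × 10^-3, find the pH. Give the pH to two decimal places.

pH = 3.92

pKa = −log(1.2 × 10^-3) = 2.921
Using pH = pKa + log([base]/[acid]) with [base]/[acid] = 0.27/0.027:
pH = 2.921 + (+1.000) = 3.92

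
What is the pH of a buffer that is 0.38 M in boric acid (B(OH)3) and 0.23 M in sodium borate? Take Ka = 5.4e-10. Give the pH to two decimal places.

pKa = −log(5.4 × 10^-10) = 9.268
Using pH = pKa + log([base]/[acid]) with [base]/[acid] = 0.23/0.38:
pH = 9.268 + (-0.218) = 9.05

pH = 9.05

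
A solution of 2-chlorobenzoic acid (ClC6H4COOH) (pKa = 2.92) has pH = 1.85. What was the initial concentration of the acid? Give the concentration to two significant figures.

C₀ = 1.8 × 10^-1 M

[H+] = 10^(-1.85) = 1.41 × 10^-2 M = x
Ka = 10^(−2.92) = 1.20 × 10^-3
Ka = x²/(C₀ − x) ⇒ C₀ = x + x²/Ka
C₀ = 1.41 × 10^-2 + (1.41 × 10^-2)²/(1.20 × 10^-3) = 1.80 × 10^-1 M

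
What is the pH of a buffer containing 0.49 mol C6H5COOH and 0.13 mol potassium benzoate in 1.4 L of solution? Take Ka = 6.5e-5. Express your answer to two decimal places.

pH = 3.61

pKa = −log(6.5 × 10^-5) = 4.187
Henderson–Hasselbalch: pH = pKa + log([C6H5COO-]/[C6H5COOH]) = 4.187 + log(0.13/0.49)
pH = 4.187 + (-0.576) = 3.61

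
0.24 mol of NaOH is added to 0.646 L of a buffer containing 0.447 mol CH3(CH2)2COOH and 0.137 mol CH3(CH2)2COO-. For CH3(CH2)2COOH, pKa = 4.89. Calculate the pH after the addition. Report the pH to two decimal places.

After neutralization: n(CH3(CH2)2COOH) = 0.207 mol, n(CH3(CH2)2COO-) = 0.377 mol.
Henderson–Hasselbalch with mole ratio 0.377/0.207: pH = 4.89 + (+0.260)

pH = 5.15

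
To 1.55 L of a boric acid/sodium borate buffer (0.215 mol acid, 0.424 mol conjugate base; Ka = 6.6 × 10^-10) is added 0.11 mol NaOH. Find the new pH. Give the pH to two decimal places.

OH- converts B(OH)3 to B(OH)4-: B(OH)3 → 0.105 mol, B(OH)4- → 0.534 mol.
pKa = −log(6.6 × 10^-10) = 9.180
Henderson–Hasselbalch with mole ratio 0.534/0.105: pH = 9.180 + (+0.706)

pH = 9.89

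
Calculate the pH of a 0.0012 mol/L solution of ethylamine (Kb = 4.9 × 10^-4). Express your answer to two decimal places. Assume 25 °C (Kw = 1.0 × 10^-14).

pH = 10.75

C2H5NH2 + H2O ⇌ C2H5NH3+ + OH-
Kb = x²/(0.0012 − x) = 4.9 × 10^-4
The 5% rule fails; solving x² + Kb·x − Kb·C₀ = 0 exactly:
x = [−0.00049 + √(0.00049² + 2.35e-06)]/2 = 5.60 × 10^-4 M
pOH = −log(5.60 × 10^-4) = 3.25; pH = 14.00 − 3.25 = 10.75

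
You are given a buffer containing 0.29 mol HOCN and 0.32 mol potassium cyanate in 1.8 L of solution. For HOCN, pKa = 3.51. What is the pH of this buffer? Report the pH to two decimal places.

Using pH = pKa + log([base]/[acid]) with [base]/[acid] = 0.32/0.29:
pH = 3.51 + (+0.043) = 3.55

pH = 3.55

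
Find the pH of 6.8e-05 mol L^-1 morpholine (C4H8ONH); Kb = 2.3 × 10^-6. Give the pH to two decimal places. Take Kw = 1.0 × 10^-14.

C4H8ONH + H2O ⇌ C4H8ONH2+ + OH-
From the ICE table, Kb = [OH-]²/(6.8e-05 − [OH-]) = 2.3 × 10^-6.
The 5% rule fails; solving [OH-]² + Kb·[OH-] − Kb·C₀ = 0 exactly:
[OH-] = [−2.3e-06 + √(2.3e-06² + 6.26e-10)]/2 = 1.14 × 10^-5 M
pOH = −log(1.14 × 10^-5) = 4.94; pH = 14.00 − 4.94 = 9.06

pH = 9.06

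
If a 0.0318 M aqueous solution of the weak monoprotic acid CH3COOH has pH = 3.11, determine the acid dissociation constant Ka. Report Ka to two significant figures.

Ka = 1.9 × 10^-5

[H+] = 10^(-3.11) = 7.76 × 10^-4 M
At equilibrium [HA] = 0.0318 − 7.76 × 10^-4 = 3.10 × 10^-2 M
Ka = [H+][A-]/[HA] = (7.76 × 10^-4)² / 3.10 × 10^-2 = 1.9 × 10^-5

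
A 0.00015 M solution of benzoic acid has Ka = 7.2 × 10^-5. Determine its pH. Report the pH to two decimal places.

pH = 4.13

C6H5COOH ⇌ C6H5COO- + H+
Ka = [H+]²/(0.00015 − [H+]) = 7.2 × 10^-5
The 5% rule fails; solving [H+]² + Ka·[H+] − Ka·C₀ = 0 exactly:
[H+] = (−Ka + √(Ka² + 4·Ka·C₀))/2 = 7.40 × 10^-5 M
pH = −log[H+] = −log(7.40 × 10^-5) = 4.13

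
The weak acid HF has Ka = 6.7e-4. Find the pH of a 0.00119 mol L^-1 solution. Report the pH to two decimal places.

HF ⇌ F- + H+
Ka = [H+]²/(0.00119 − [H+]) = 6.7 × 10^-4
The 5% rule fails; solving [H+]² + Ka·[H+] − Ka·C₀ = 0 exactly:
[H+] = (−Ka + √(Ka² + 4·Ka·C₀))/2 = 6.19 × 10^-4 M
pH = −log(6.19 × 10^-4) = 3.21

pH = 3.21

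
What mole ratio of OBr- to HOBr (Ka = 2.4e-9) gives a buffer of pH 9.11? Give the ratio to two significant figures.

ratio = 3.1

pKa = -log(2.4 × 10^-9) = 8.620
pH = pKa + log(r) ⇒ log(r) = 9.11 − 8.620 = +0.490
r = [OBr-]/[HOBr] = 10^(+0.490) = 3.09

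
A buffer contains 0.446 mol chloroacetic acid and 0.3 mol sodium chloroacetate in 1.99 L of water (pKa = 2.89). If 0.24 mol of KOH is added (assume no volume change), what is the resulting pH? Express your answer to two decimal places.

pH = 3.31

OH- converts ClCH2COOH to ClCH2COO-: ClCH2COOH → 0.206 mol, ClCH2COO- → 0.54 mol.
Henderson–Hasselbalch with mole ratio 0.54/0.206: pH = 2.89 + (+0.419)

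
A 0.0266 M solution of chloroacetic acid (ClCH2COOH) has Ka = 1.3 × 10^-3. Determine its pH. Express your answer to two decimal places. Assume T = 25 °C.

pH = 2.28

ClCH2COOH ⇌ ClCH2COO- + H+
Ka = x²/(0.0266 − x) = 1.3 × 10^-3
x is not negligible relative to C₀; solve x² + 0.0013·x − 3.46e-05 = 0.
x = (−Ka + √(Ka² + 4·Ka·C₀))/2 = 5.27 × 10^-3 M
pH = −log(5.27 × 10^-3) = 2.28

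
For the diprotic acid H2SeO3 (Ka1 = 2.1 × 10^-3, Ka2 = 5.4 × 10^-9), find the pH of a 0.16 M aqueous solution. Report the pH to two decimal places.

pH = 1.76

Since Ka1 ≫ Ka2, the first ionization dominates [H+].
Ka1 = x²/(0.16 − x) = 2.1 × 10^-3
Solving the quadratic: x = (−Ka1 + √(Ka1² + 4·Ka1·C₀))/2 = 1.73 × 10^-2 M
pH = −log(1.73 × 10^-2) = 1.76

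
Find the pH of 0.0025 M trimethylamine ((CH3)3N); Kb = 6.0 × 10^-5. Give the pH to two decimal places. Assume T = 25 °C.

pH = 10.55

(CH3)3N + H2O ⇌ (CH3)3NH+ + OH-
From the ICE table, Kb = [OH-]²/(0.0025 − [OH-]) = 6.0 × 10^-5.
[OH-] is not negligible relative to C₀; solve [OH-]² + 6e-05·[OH-] − 1.5e-07 = 0.
[OH-] = [−6e-05 + √(6e-05² + 6e-07)]/2 = 3.58 × 10^-4 M
pOH = 3.45, so pH = 14.00 − pOH = 10.55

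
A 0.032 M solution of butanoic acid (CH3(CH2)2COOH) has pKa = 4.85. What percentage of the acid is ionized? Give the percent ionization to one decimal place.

2.1%

CH3(CH2)2COOH ⇌ CH3(CH2)2COO- + H+; let x = [H+] at equilibrium.
Ka = 10^(−4.85) = 1.41 × 10^-5
x ≈ √(Ka·C₀) = √(1.41 × 10^-5 × 0.032) = 6.72 × 10^-4 M
Fraction ionized = 6.72 × 10^-4 / 0.032 = 0.0210 → 2.1%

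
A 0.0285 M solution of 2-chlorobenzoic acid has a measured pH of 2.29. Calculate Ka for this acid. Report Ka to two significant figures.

[H+] = 10^(-2.29) = 5.13 × 10^-3 M
At equilibrium [HA] = 0.0285 − 5.13 × 10^-3 = 2.34 × 10^-2 M
Ka = [H+][A-]/[HA] = (5.13 × 10^-3)² / 2.34 × 10^-2 = 1.1 × 10^-3

Ka = 1.1 × 10^-3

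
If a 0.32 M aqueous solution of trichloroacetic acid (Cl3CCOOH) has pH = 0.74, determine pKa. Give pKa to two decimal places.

pKa = 0.62

[H+] = 10^(-0.74) = 1.82 × 10^-1 M
At equilibrium [HA] = 0.32 − 1.82 × 10^-1 = 1.38 × 10^-1 M
Ka = [H+][A-]/[HA] = (1.82 × 10^-1)² / 1.38 × 10^-1 = 2.40 × 10^-1
pKa = -log(2.40 × 10^-1) = 0.62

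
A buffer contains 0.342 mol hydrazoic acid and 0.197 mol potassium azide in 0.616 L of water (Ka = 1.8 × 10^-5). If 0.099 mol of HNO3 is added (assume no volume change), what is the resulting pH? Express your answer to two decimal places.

Added H+ converts N3- to HN3: HN3 → 0.441 mol, N3- → 0.098 mol.
pKa = −log(1.8 × 10^-5) = 4.745
pH = pKa + log(n_N3-/n_HN3) = 4.745 + log(0.098/0.441) = 4.745 + (-0.653)

pH = 4.09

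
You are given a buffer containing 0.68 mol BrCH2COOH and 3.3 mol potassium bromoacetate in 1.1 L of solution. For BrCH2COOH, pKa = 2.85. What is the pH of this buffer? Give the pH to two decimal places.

pH = 3.54

Using pH = pKa + log([base]/[acid]) with [base]/[acid] = 3.3/0.68:
pH = 2.85 + (+0.686) = 3.54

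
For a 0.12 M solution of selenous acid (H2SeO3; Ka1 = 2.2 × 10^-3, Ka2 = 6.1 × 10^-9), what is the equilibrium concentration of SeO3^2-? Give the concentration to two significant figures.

First ionization gives [H+] ≈ [HSeO3-] = 1.52 × 10^-2 M.
Second step: Ka2 = [H+][SeO3^2-]/[HSeO3-] ≈ [SeO3^2-] (since [H+] ≈ [HSeO3-]).
So [SeO3^2-] ≈ Ka2.

6.1 × 10^-9 M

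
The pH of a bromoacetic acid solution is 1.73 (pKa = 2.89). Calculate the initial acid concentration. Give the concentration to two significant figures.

[H+] = 10^(-1.73) = 1.86 × 10^-2 M = x
Ka = 10^(−2.89) = 1.29 × 10^-3
Ka = x²/(C₀ − x) ⇒ C₀ = x + x²/Ka
C₀ = 1.86 × 10^-2 + (1.86 × 10^-2)²/(1.29 × 10^-3) = 2.87 × 10^-1 M

C₀ = 2.9 × 10^-1 M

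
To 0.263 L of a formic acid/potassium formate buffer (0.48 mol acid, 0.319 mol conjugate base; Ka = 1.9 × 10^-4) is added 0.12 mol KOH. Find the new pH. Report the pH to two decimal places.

OH- converts HCOOH to HCOO-: HCOOH → 0.36 mol, HCOO- → 0.439 mol.
pKa = −log(1.9 × 10^-4) = 3.721
pH = pKa + log(n_HCOO-/n_HCOOH) = 3.721 + log(0.439/0.36) = 3.721 + (+0.086)

pH = 3.81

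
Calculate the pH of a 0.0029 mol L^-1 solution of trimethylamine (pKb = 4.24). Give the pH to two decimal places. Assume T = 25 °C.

pH = 10.58

(CH3)3N + H2O ⇌ (CH3)3NH+ + OH-
Kb = 10^(−4.24) = 5.75 × 10^-5
Let x = [OH-] at equilibrium. Kb = x²/(0.0029 − x).
x is not negligible relative to C₀; solve x² + 5.75e-05·x − 1.67e-07 = 0.
x = (−Kb + √(Kb² + 4·Kb·C₀))/2 = 3.81 × 10^-4 M
pOH = 3.42, so pH = 14.00 − pOH = 10.58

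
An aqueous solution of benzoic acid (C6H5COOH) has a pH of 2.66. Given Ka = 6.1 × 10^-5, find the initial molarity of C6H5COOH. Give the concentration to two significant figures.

C₀ = 8.1 × 10^-2 M

[H+] = 10^(-2.66) = 2.19 × 10^-3 M = x
Ka = x²/(C₀ − x) ⇒ C₀ = x + x²/Ka
C₀ = 2.19 × 10^-3 + (2.19 × 10^-3)²/(6.1 × 10^-5) = 8.08 × 10^-2 M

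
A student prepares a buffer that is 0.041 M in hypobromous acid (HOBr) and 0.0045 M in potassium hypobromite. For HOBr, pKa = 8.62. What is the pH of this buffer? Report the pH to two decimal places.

pH = 7.66

Henderson–Hasselbalch: pH = pKa + log([OBr-]/[HOBr]) = 8.62 + log(0.0045/0.041)
pH = 8.62 + (-0.960) = 7.66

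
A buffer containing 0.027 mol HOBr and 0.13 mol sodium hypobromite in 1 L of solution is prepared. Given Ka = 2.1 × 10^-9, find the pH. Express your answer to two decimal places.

pH = 9.36

pKa = −log(2.1 × 10^-9) = 8.678
Using pH = pKa + log([base]/[acid]) with [base]/[acid] = 0.13/0.027:
pH = 8.678 + (+0.683) = 9.36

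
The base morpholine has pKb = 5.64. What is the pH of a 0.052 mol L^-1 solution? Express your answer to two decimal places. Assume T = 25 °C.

pH = 10.54

C4H8ONH + H2O ⇌ C4H8ONH2+ + OH-
Kb = 10^(−5.64) = 2.29 × 10^-6
Let x = [OH-] at equilibrium. Kb = x²/(0.052 − x).
Since Kb ≪ C₀, x ≈ √(Kb·C₀) = 3.45 × 10^-4 M.
(x/C₀ = 0.66% < 5%, so the approximation holds.)
pOH = 3.46, so pH = 14.00 − pOH = 10.54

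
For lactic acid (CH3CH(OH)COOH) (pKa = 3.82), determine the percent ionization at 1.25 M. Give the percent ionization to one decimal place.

CH3CH(OH)COOH ⇌ CH3CH(OH)COO- + H+; let x = [H+] at equilibrium.
Ka = 10^(−3.82) = 1.51 × 10^-4
x ≈ √(Ka·C₀) = √(1.51 × 10^-4 × 1.25) = 1.37 × 10^-2 M
% ionization = x/C₀ × 100% = 1.37 × 10^-2/1.25 × 100% = 1.1%

1.1%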